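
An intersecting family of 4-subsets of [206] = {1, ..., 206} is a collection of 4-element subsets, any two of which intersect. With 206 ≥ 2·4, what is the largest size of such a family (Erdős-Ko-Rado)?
max |F| = C(205, 3) = 1414910

The Erdős-Ko-Rado theorem states: for n ≥ 2k, an intersecting family of k-subsets of an n-element set has size at most C(n − 1, k − 1), with equality for 'star' families {A ⊆ [n] : |A| = k, i ∈ A} (fix an element i). For n = 206, k = 4: C(205, 3) = 1414910.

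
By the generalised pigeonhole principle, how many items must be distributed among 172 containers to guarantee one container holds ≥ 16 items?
n = (16 − 1)·172 + 1 = 2581

By the generalised pigeonhole principle, to guarantee some box contains ≥ r objects we need more than (r − 1) · k objects total. Threshold: n = (r − 1) · k + 1. With r = 16 and k = 172: n = 15 · 172 + 1 = 2580 + 1 = 2581. For n = 2580 = 15 · 172, we can put exactly 15 objects in every box, avoiding 16 in any single one — so 2581 is tight.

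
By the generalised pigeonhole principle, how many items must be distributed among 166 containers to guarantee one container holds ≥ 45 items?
n = (45 − 1)·166 + 1 = 7305

By the generalised pigeonhole principle, to guarantee some box contains ≥ r objects we need more than (r − 1) · k objects total. Threshold: n = (r − 1) · k + 1. With r = 45 and k = 166: n = 44 · 166 + 1 = 7304 + 1 = 7305. For n = 7304 = 44 · 166, we can put exactly 44 objects in every box, avoiding 45 in any single one — so 7305 is tight.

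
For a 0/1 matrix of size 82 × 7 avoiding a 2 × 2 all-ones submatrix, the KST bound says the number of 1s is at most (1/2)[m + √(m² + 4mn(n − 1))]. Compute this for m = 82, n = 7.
z(82, 7; 2, 2) ≤ (1/2)[82 + √(82² + 4·82·7·6)] = (1/2)[82 + √20500] = 112.5891

Kővári–Sós–Turán: let r_1, ..., r_82 be the row sums and z = Σ r_i the total number of 1s. Each pair of columns can share at most one row with both entries 1 (else a 2×2 all-ones block appears), so Σ_i C(r_i, 2) ≤ C(7, 2) = 21. By convexity Σ_i C(r_i, 2) ≥ 82·C(z/82, 2) = z(z − 82)/(2·82), giving z² − 82z − 82·7·6 ≤ 0 and hence z ≤ (1/2)[82 + √(6724 + 4·3444)] = (1/2)[82 + √20500] ≈ (1/2)(82 + 143.1782) = 112.5891.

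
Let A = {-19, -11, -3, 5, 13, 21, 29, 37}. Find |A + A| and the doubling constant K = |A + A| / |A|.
K = |A + A| / |A| = 15/8

Enumerate A + A = {a + b : a, b ∈ A}. With |A| = 8, there are |A|^2 = 64 ordered sum pairs; collecting distinct values, A + A = {-38, -30, -22, -14, -6, 2, 10, 18, 26, 34, 42, 50, 58, 66, 74}, so |A + A| = 15. Thus K = 15/8. Here |A + A| = 2|A| − 1 = 15, the minimum possible — so K = 15/8 is minimal, which holds iff A is an arithmetic progression.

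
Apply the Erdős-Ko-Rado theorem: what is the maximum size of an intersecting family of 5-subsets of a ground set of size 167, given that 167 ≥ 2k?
max |F| = C(166, 4) = 30507895

Erdős-Ko-Rado (1961): when n ≥ 2k, max |F| = C(n−1, k−1). The bound is attained by the star {A : i ∈ A} for any fixed i ∈ [n]. Here C(167−1, 5−1) = C(166, 4) = 30507895.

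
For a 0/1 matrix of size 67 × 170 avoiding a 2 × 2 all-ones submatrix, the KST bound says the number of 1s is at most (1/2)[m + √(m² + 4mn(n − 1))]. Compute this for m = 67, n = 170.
z(67, 170; 2, 2) ≤ (1/2)[67 + √(67² + 4·67·170·169)] = (1/2)[67 + √7704129] = 1421.3156

Kővári–Sós–Turán: let r_1, ..., r_67 be the row sums and z = Σ r_i the total number of 1s. Each pair of columns can share at most one row with both entries 1 (else a 2×2 all-ones block appears), so Σ_i C(r_i, 2) ≤ C(170, 2) = 14365. By convexity Σ_i C(r_i, 2) ≥ 67·C(z/67, 2) = z(z − 67)/(2·67), giving z² − 67z − 67·170·169 ≤ 0 and hence z ≤ (1/2)[67 + √(4489 + 4·1924910)] = (1/2)[67 + √7704129] ≈ (1/2)(67 + 2775.6313) = 1421.3156.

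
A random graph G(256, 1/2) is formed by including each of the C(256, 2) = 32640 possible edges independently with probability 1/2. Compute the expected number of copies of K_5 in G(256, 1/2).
E[# K_5] = C(256, 5) · (1/2)^C(5, 2) = 8809549056 / 2^10 = 34412301/4 = 8603075.25

For each 5-subset S of vertices (there are C(256, 5) = 8809549056 such S), let X_S = 1 if S induces a K_5 (all C(5, 2) = 10 edges present). Then P(X_S = 1) = (1/2)^10 = 1/1024. By linearity of expectation, E[# K_5] = C(256, 5) · (1/2)^10 = 8809549056 / 1024 = 34412301/4 = 8603075.25.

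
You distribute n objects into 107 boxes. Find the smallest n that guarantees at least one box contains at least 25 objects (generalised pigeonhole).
n = (25 − 1)·107 + 1 = 2569

By the generalised pigeonhole principle, to guarantee some box contains ≥ r objects we need more than (r − 1) · k objects total. Threshold: n = (r − 1) · k + 1. With r = 25 and k = 107: n = 24 · 107 + 1 = 2568 + 1 = 2569. For n = 2568 = 24 · 107, we can put exactly 24 objects in every box, avoiding 25 in any single one — so 2569 is tight.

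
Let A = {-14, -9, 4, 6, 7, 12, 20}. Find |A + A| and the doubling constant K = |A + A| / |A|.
K = |A + A| / |A| = 25/7

Enumerate A + A = {a + b : a, b ∈ A}. With |A| = 7, there are |A|^2 = 49 ordered sum pairs; collecting distinct values, A + A = {-28, -23, -18, -10, -8, -7, -5, -3, -2, 3, 6, 8, 10, 11, 12, 13, 14, 16, 18, 19, 24, 26, 27, 32, 40}, so |A + A| = 25. Thus K = 25/7. For comparison, the minimum possible |A + A| over all 7-element sets is 2·7 − 1 = 13 (so min K = 13/7), attained only by arithmetic progressions.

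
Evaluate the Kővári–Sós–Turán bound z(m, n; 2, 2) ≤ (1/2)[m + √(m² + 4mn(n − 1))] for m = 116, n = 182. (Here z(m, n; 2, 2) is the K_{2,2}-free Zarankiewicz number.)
z(116, 182; 2, 2) ≤ (1/2)[116 + √(116² + 4·116·182·181)] = (1/2)[116 + √15298544] = 2013.6677

Kővári–Sós–Turán: let r_1, ..., r_116 be the row sums and z = Σ r_i the total number of 1s. Each pair of columns can share at most one row with both entries 1 (else a 2×2 all-ones block appears), so Σ_i C(r_i, 2) ≤ C(182, 2) = 16471. By convexity Σ_i C(r_i, 2) ≥ 116·C(z/116, 2) = z(z − 116)/(2·116), giving z² − 116z − 116·182·181 ≤ 0 and hence z ≤ (1/2)[116 + √(13456 + 4·3821272)] = (1/2)[116 + √15298544] ≈ (1/2)(116 + 3911.3353) = 2013.6677.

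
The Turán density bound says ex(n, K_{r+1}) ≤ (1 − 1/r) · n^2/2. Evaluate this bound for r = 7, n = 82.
Turán density bound = (6/7) · 82^2/2 = 20172/7 ≈ 2881.7143

Turán's theorem: ex(n, K_{r+1}) is achieved by the complete r-partite Turán graph T(n, r) with parts as balanced as possible, and is at most (1 − 1/r) · n^2/2. For r = 7, n = 82: the density bound is (6/7) · 6724/2 = 20172/7 ≈ 2881.7143. The integer-valued extremum is e(T(82, 7)) = 2881, which is strictly less than the density bound 20172/7 since 7 ∤ 82 (the parts of T(82, 7) cannot all be equal).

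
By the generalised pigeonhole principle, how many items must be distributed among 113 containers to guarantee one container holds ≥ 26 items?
n = (26 − 1)·113 + 1 = 2826

By the generalised pigeonhole principle, to guarantee some box contains ≥ r objects we need more than (r − 1) · k objects total. Threshold: n = (r − 1) · k + 1. With r = 26 and k = 113: n = 25 · 113 + 1 = 2825 + 1 = 2826. For n = 2825 = 25 · 113, we can put exactly 25 objects in every box, avoiding 26 in any single one — so 2826 is tight.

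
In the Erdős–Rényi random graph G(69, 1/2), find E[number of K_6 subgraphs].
E[# K_6] = C(69, 6) · (1/2)^C(6, 2) = 119877472 / 2^15 = 3746171/1024 ≈ 3658.370117

For each 6-subset S of vertices (there are C(69, 6) = 119877472 such S), let X_S = 1 if S induces a K_6 (all C(6, 2) = 15 edges present). Then P(X_S = 1) = (1/2)^15 = 1/32768. By linearity of expectation, E[# K_6] = C(69, 6) · (1/2)^15 = 119877472 / 32768 = 3746171/1024 ≈ 3658.370117.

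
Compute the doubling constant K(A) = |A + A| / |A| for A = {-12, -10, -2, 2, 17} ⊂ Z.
K = |A + A| / |A| = 15/5 = 3

Enumerate A + A = {a + b : a, b ∈ A}. With |A| = 5, there are |A|^2 = 25 ordered sum pairs; collecting distinct values, A + A = {-24, -22, -20, -14, -12, -10, -8, -4, 0, 4, 5, 7, 15, 19, 34}, so |A + A| = 15. Thus K = 15/5 = 3. For comparison, the minimum possible |A + A| over all 5-element sets is 2·5 − 1 = 9 (so min K = 9/5), attained only by arithmetic progressions.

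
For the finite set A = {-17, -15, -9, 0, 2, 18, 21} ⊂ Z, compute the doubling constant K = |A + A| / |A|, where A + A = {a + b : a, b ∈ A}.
K = |A + A| / |A| = 26/7

Enumerate A + A = {a + b : a, b ∈ A}. With |A| = 7, there are |A|^2 = 49 ordered sum pairs; collecting distinct values, A + A = {-34, -32, -30, -26, -24, -18, -17, -15, -13, -9, -7, 0, 1, 2, 3, 4, 6, 9, 12, 18, 20, 21, 23, 36, 39, 42}, so |A + A| = 26. Thus K = 26/7. For comparison, the minimum possible |A + A| over all 7-element sets is 2·7 − 1 = 13 (so min K = 13/7), attained only by arithmetic progressions.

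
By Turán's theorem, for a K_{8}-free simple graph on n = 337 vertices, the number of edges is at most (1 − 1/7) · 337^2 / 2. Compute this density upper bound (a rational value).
Turán density bound = (6/7) · 337^2/2 = 340707/7 ≈ 48672.4286

Turán's theorem: ex(n, K_{r+1}) is achieved by the complete r-partite Turán graph T(n, r) with parts as balanced as possible, and is at most (1 − 1/r) · n^2/2. For r = 7, n = 337: the density bound is (6/7) · 113569/2 = 340707/7 ≈ 48672.4286. The integer-valued extremum is e(T(337, 7)) = 48672, which is strictly less than the density bound 340707/7 since 7 ∤ 337 (the parts of T(337, 7) cannot all be equal).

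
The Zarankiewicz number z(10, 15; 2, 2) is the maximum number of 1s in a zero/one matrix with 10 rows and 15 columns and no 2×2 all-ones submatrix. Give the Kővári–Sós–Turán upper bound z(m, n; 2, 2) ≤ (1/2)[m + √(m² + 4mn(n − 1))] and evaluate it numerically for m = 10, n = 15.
z(10, 15; 2, 2) ≤ (1/2)[10 + √(10² + 4·10·15·14)] = (1/2)[10 + √8500] = 51.0977

Kővári–Sós–Turán: let r_1, ..., r_10 be the row sums and z = Σ r_i the total number of 1s. Each pair of columns can share at most one row with both entries 1 (else a 2×2 all-ones block appears), so Σ_i C(r_i, 2) ≤ C(15, 2) = 105. By convexity Σ_i C(r_i, 2) ≥ 10·C(z/10, 2) = z(z − 10)/(2·10), giving z² − 10z − 10·15·14 ≤ 0 and hence z ≤ (1/2)[10 + √(100 + 4·2100)] = (1/2)[10 + √8500] ≈ (1/2)(10 + 92.1954) = 51.0977.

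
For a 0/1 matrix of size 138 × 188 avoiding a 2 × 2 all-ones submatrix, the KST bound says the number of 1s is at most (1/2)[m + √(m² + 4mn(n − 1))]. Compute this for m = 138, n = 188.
z(138, 188; 2, 2) ≤ (1/2)[138 + √(138² + 4·138·188·187)] = (1/2)[138 + √19425156] = 2272.6989

Kővári–Sós–Turán: let r_1, ..., r_138 be the row sums and z = Σ r_i the total number of 1s. Each pair of columns can share at most one row with both entries 1 (else a 2×2 all-ones block appears), so Σ_i C(r_i, 2) ≤ C(188, 2) = 17578. By convexity Σ_i C(r_i, 2) ≥ 138·C(z/138, 2) = z(z − 138)/(2·138), giving z² − 138z − 138·188·187 ≤ 0 and hence z ≤ (1/2)[138 + √(19044 + 4·4851528)] = (1/2)[138 + √19425156] ≈ (1/2)(138 + 4407.3979) = 2272.6989.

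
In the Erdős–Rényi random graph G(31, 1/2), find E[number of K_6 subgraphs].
E[# K_6] = C(31, 6) · (1/2)^C(6, 2) = 736281 / 2^15 ≈ 22.469513

For each 6-subset S of vertices (there are C(31, 6) = 736281 such S), let X_S = 1 if S induces a K_6 (all C(6, 2) = 15 edges present). Then P(X_S = 1) = (1/2)^15 = 1/32768. By linearity of expectation, E[# K_6] = C(31, 6) · (1/2)^15 = 736281 / 32768 ≈ 22.469513.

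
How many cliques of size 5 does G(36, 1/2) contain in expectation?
E[# K_5] = C(36, 5) · (1/2)^C(5, 2) = 376992 / 2^10 = 11781/32 = 368.15625

For each 5-subset S of vertices (there are C(36, 5) = 376992 such S), let X_S = 1 if S induces a K_5 (all C(5, 2) = 10 edges present). Then P(X_S = 1) = (1/2)^10 = 1/1024. By linearity of expectation, E[# K_5] = C(36, 5) · (1/2)^10 = 376992 / 1024 = 11781/32 = 368.15625.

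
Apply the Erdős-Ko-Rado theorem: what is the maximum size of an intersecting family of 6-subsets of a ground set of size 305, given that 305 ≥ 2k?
max |F| = C(304, 5) = 20932912560

Erdős-Ko-Rado (1961): when n ≥ 2k, max |F| = C(n−1, k−1). The bound is attained by the star {A : i ∈ A} for any fixed i ∈ [n]. Here C(305−1, 6−1) = C(304, 5) = 20932912560.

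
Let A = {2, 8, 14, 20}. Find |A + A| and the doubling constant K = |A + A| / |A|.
K = |A + A| / |A| = 7/4

Enumerate A + A = {a + b : a, b ∈ A}. With |A| = 4, there are |A|^2 = 16 ordered sum pairs; collecting distinct values, A + A = {4, 10, 16, 22, 28, 34, 40}, so |A + A| = 7. Thus K = 7/4. Here |A + A| = 2|A| − 1 = 7, the minimum possible — so K = 7/4 is minimal, which holds iff A is an arithmetic progression.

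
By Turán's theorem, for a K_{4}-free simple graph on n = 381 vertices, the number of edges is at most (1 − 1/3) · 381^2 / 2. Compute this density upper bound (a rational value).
Turán density bound = (2/3) · 381^2/2 = 48387

Turán's theorem: ex(n, K_{r+1}) is achieved by the complete r-partite Turán graph T(n, r) with parts as balanced as possible, and is at most (1 − 1/r) · n^2/2. For r = 3, n = 381: the density bound is (2/3) · 145161/2 = 48387. Since 3 ∣ 381, the Turán graph T(381, 3) has parts of equal size 127, and its edge count e(T(381, 3)) = 48387 attains the density bound exactly.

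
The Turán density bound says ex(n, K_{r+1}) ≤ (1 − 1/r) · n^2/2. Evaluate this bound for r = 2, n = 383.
Turán density bound = (1/2) · 383^2/2 = 146689/4 ≈ 36672.25

Turán's theorem: ex(n, K_{r+1}) is achieved by the complete r-partite Turán graph T(n, r) with parts as balanced as possible, and is at most (1 − 1/r) · n^2/2. For r = 2, n = 383: the density bound is (1/2) · 146689/2 = 146689/4 ≈ 36672.25. The integer-valued extremum is e(T(383, 2)) = 36672, which is strictly less than the density bound 146689/4 since 2 ∤ 383 (the parts of T(383, 2) cannot all be equal).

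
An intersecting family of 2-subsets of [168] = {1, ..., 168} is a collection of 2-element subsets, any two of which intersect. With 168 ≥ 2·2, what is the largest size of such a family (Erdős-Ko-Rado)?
max |F| = C(167, 1) = 167

Erdős-Ko-Rado (1961): when n ≥ 2k, max |F| = C(n−1, k−1). The bound is attained by the star {A : i ∈ A} for any fixed i ∈ [n]. Here C(168−1, 2−1) = C(167, 1) = 167.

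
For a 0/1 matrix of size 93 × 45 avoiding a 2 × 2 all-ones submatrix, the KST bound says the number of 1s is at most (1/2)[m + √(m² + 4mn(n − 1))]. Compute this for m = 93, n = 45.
z(93, 45; 2, 2) ≤ (1/2)[93 + √(93² + 4·93·45·44)] = (1/2)[93 + √745209] = 478.1274

Kővári–Sós–Turán: let r_1, ..., r_93 be the row sums and z = Σ r_i the total number of 1s. Each pair of columns can share at most one row with both entries 1 (else a 2×2 all-ones block appears), so Σ_i C(r_i, 2) ≤ C(45, 2) = 990. By convexity Σ_i C(r_i, 2) ≥ 93·C(z/93, 2) = z(z − 93)/(2·93), giving z² − 93z − 93·45·44 ≤ 0 and hence z ≤ (1/2)[93 + √(8649 + 4·184140)] = (1/2)[93 + √745209] ≈ (1/2)(93 + 863.2549) = 478.1274.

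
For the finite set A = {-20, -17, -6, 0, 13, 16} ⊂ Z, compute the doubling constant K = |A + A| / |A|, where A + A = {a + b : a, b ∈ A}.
K = |A + A| / |A| = 20/6 = 10/3

Enumerate A + A = {a + b : a, b ∈ A}. With |A| = 6, there are |A|^2 = 36 ordered sum pairs; collecting distinct values, A + A = {-40, -37, -34, -26, -23, -20, -17, -12, -7, -6, -4, -1, 0, 7, 10, 13, 16, 26, 29, 32}, so |A + A| = 20. Thus K = 20/6 = 10/3. For comparison, the minimum possible |A + A| over all 6-element sets is 2·6 − 1 = 11 (so min K = 11/6), attained only by arithmetic progressions.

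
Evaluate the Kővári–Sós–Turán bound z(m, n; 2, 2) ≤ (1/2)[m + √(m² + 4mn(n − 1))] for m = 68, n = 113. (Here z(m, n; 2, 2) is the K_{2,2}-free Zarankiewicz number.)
z(68, 113; 2, 2) ≤ (1/2)[68 + √(68² + 4·68·113·112)] = (1/2)[68 + √3447056] = 962.3124

Kővári–Sós–Turán: let r_1, ..., r_68 be the row sums and z = Σ r_i the total number of 1s. Each pair of columns can share at most one row with both entries 1 (else a 2×2 all-ones block appears), so Σ_i C(r_i, 2) ≤ C(113, 2) = 6328. By convexity Σ_i C(r_i, 2) ≥ 68·C(z/68, 2) = z(z − 68)/(2·68), giving z² − 68z − 68·113·112 ≤ 0 and hence z ≤ (1/2)[68 + √(4624 + 4·860608)] = (1/2)[68 + √3447056] ≈ (1/2)(68 + 1856.6249) = 962.3124.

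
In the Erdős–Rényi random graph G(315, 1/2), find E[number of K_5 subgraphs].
E[# K_5] = C(315, 5) · (1/2)^C(5, 2) = 25033309938 / 2^10 = 12516654969/512 ≈ 24446591.736328

For each 5-subset S of vertices (there are C(315, 5) = 25033309938 such S), let X_S = 1 if S induces a K_5 (all C(5, 2) = 10 edges present). Then P(X_S = 1) = (1/2)^10 = 1/1024. By linearity of expectation, E[# K_5] = C(315, 5) · (1/2)^10 = 25033309938 / 1024 = 12516654969/512 ≈ 24446591.736328.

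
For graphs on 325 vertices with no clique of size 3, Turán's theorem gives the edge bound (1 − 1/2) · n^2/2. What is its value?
Turán density bound = (1/2) · 325^2/2 = 105625/4 ≈ 26406.25

Turán's theorem: ex(n, K_{r+1}) is achieved by the complete r-partite Turán graph T(n, r) with parts as balanced as possible, and is at most (1 − 1/r) · n^2/2. For r = 2, n = 325: the density bound is (1/2) · 105625/2 = 105625/4 ≈ 26406.25. The integer-valued extremum is e(T(325, 2)) = 26406, which is strictly less than the density bound 105625/4 since 2 ∤ 325 (the parts of T(325, 2) cannot all be equal).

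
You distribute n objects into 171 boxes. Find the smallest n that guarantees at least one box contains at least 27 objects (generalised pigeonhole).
n = (27 − 1)·171 + 1 = 4447

By the generalised pigeonhole principle, to guarantee some box contains ≥ r objects we need more than (r − 1) · k objects total. Threshold: n = (r − 1) · k + 1. With r = 27 and k = 171: n = 26 · 171 + 1 = 4446 + 1 = 4447. For n = 4446 = 26 · 171, we can put exactly 26 objects in every box, avoiding 27 in any single one — so 4447 is tight.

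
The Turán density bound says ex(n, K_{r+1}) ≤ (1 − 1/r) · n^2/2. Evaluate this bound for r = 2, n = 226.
Turán density bound = (1/2) · 226^2/2 = 12769

Turán's theorem: ex(n, K_{r+1}) is achieved by the complete r-partite Turán graph T(n, r) with parts as balanced as possible, and is at most (1 − 1/r) · n^2/2. For r = 2, n = 226: the density bound is (1/2) · 51076/2 = 12769. Since 2 ∣ 226, the Turán graph T(226, 2) has parts of equal size 113, and its edge count e(T(226, 2)) = 12769 attains the density bound exactly.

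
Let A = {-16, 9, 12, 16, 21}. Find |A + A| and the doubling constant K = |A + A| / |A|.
K = |A + A| / |A| = 15/5 = 3

Enumerate A + A = {a + b : a, b ∈ A}. With |A| = 5, there are |A|^2 = 25 ordered sum pairs; collecting distinct values, A + A = {-32, -7, -4, 0, 5, 18, 21, 24, 25, 28, 30, 32, 33, 37, 42}, so |A + A| = 15. Thus K = 15/5 = 3. For comparison, the minimum possible |A + A| over all 5-element sets is 2·5 − 1 = 9 (so min K = 9/5), attained only by arithmetic progressions.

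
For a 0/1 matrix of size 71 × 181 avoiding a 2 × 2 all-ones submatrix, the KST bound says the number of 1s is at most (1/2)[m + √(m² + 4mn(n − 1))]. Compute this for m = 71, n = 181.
z(71, 181; 2, 2) ≤ (1/2)[71 + √(71² + 4·71·181·180)] = (1/2)[71 + √9257761] = 1556.8284

Kővári–Sós–Turán: let r_1, ..., r_71 be the row sums and z = Σ r_i the total number of 1s. Each pair of columns can share at most one row with both entries 1 (else a 2×2 all-ones block appears), so Σ_i C(r_i, 2) ≤ C(181, 2) = 16290. By convexity Σ_i C(r_i, 2) ≥ 71·C(z/71, 2) = z(z − 71)/(2·71), giving z² − 71z − 71·181·180 ≤ 0 and hence z ≤ (1/2)[71 + √(5041 + 4·2313180)] = (1/2)[71 + √9257761] ≈ (1/2)(71 + 3042.6569) = 1556.8284.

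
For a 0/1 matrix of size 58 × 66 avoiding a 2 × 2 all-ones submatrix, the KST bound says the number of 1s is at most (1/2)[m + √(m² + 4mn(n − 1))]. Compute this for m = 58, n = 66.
z(58, 66; 2, 2) ≤ (1/2)[58 + √(58² + 4·58·66·65)] = (1/2)[58 + √998644] = 528.6609

Kővári–Sós–Turán: let r_1, ..., r_58 be the row sums and z = Σ r_i the total number of 1s. Each pair of columns can share at most one row with both entries 1 (else a 2×2 all-ones block appears), so Σ_i C(r_i, 2) ≤ C(66, 2) = 2145. By convexity Σ_i C(r_i, 2) ≥ 58·C(z/58, 2) = z(z − 58)/(2·58), giving z² − 58z − 58·66·65 ≤ 0 and hence z ≤ (1/2)[58 + √(3364 + 4·248820)] = (1/2)[58 + √998644] ≈ (1/2)(58 + 999.3218) = 528.6609.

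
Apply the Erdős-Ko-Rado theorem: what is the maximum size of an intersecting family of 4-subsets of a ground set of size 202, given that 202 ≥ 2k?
max |F| = C(201, 3) = 1333300

Erdős-Ko-Rado (1961): when n ≥ 2k, max |F| = C(n−1, k−1). The bound is attained by the star {A : i ∈ A} for any fixed i ∈ [n]. Here C(202−1, 4−1) = C(201, 3) = 1333300.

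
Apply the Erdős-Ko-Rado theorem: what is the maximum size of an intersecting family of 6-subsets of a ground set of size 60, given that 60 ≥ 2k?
max |F| = C(59, 5) = 5006386

The Erdős-Ko-Rado theorem states: for n ≥ 2k, an intersecting family of k-subsets of an n-element set has size at most C(n − 1, k − 1), with equality for 'star' families {A ⊆ [n] : |A| = k, i ∈ A} (fix an element i). For n = 60, k = 6: C(59, 5) = 5006386.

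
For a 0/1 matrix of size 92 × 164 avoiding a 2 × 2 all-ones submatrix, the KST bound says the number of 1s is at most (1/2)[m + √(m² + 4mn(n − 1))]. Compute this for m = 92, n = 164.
z(92, 164; 2, 2) ≤ (1/2)[92 + √(92² + 4·92·164·163)] = (1/2)[92 + √9845840] = 1614.9041

Kővári–Sós–Turán: let r_1, ..., r_92 be the row sums and z = Σ r_i the total number of 1s. Each pair of columns can share at most one row with both entries 1 (else a 2×2 all-ones block appears), so Σ_i C(r_i, 2) ≤ C(164, 2) = 13366. By convexity Σ_i C(r_i, 2) ≥ 92·C(z/92, 2) = z(z − 92)/(2·92), giving z² − 92z − 92·164·163 ≤ 0 and hence z ≤ (1/2)[92 + √(8464 + 4·2459344)] = (1/2)[92 + √9845840] ≈ (1/2)(92 + 3137.8082) = 1614.9041.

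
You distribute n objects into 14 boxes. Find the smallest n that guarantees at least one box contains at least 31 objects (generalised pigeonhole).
n = (31 − 1)·14 + 1 = 421

By the generalised pigeonhole principle, to guarantee some box contains ≥ r objects we need more than (r − 1) · k objects total. Threshold: n = (r − 1) · k + 1. With r = 31 and k = 14: n = 30 · 14 + 1 = 420 + 1 = 421. For n = 420 = 30 · 14, we can put exactly 30 objects in every box, avoiding 31 in any single one — so 421 is tight.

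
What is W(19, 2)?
W(19, 2) = 19 + 1 = 20

A 2-term AP is any pair of integers, so a monochromatic 2-AP exists iff some colour is used at least twice. With 19 colours, the colouring i ↦ i on {1, ..., 19} uses each colour once, avoiding any monochromatic pair, so W(19, 2) > 19. For {1, ..., 20}, pigeonhole forces two integers of the same colour, which form a monochromatic 2-AP. Hence W(19, 2) = 20.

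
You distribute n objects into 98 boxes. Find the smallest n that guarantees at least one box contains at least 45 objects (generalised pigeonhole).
n = (45 − 1)·98 + 1 = 4313

By the generalised pigeonhole principle, to guarantee some box contains ≥ r objects we need more than (r − 1) · k objects total. Threshold: n = (r − 1) · k + 1. With r = 45 and k = 98: n = 44 · 98 + 1 = 4312 + 1 = 4313. For n = 4312 = 44 · 98, we can put exactly 44 objects in every box, avoiding 45 in any single one — so 4313 is tight.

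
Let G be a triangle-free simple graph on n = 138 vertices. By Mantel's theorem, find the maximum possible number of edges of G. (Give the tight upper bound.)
ex(138, K_3) = ⌊138^2/4⌋ = 4761

Mantel (1907): a triangle-free graph on n vertices has at most ⌊n^2/4⌋ edges, with equality for the complete bipartite graph K_{⌊n/2⌋, ⌈n/2⌉}. For n = 138: ⌊138^2/4⌋ = ⌊19044/4⌋ = 4761. The extremal graph is K_{69, 69}, which has 69·69 = 4761 edges.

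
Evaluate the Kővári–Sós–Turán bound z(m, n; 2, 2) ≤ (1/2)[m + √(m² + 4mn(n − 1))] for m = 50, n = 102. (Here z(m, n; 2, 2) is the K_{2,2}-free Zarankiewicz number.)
z(50, 102; 2, 2) ≤ (1/2)[50 + √(50² + 4·50·102·101)] = (1/2)[50 + √2062900] = 743.14

Kővári–Sós–Turán: let r_1, ..., r_50 be the row sums and z = Σ r_i the total number of 1s. Each pair of columns can share at most one row with both entries 1 (else a 2×2 all-ones block appears), so Σ_i C(r_i, 2) ≤ C(102, 2) = 5151. By convexity Σ_i C(r_i, 2) ≥ 50·C(z/50, 2) = z(z − 50)/(2·50), giving z² − 50z − 50·102·101 ≤ 0 and hence z ≤ (1/2)[50 + √(2500 + 4·515100)] = (1/2)[50 + √2062900] ≈ (1/2)(50 + 1436.2799) = 743.14.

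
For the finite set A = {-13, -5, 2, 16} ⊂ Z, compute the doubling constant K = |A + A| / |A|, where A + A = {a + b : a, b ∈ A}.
K = |A + A| / |A| = 10/4 = 5/2

Enumerate A + A = {a + b : a, b ∈ A}. With |A| = 4, there are |A|^2 = 16 ordered sum pairs; collecting distinct values, A + A = {-26, -18, -11, -10, -3, 3, 4, 11, 18, 32}, so |A + A| = 10. Thus K = 10/4 = 5/2. For comparison, the minimum possible |A + A| over all 4-element sets is 2·4 − 1 = 7 (so min K = 7/4), attained only by arithmetic progressions.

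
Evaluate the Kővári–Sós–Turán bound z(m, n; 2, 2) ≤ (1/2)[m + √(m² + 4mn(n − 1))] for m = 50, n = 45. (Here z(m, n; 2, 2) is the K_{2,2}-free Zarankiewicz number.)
z(50, 45; 2, 2) ≤ (1/2)[50 + √(50² + 4·50·45·44)] = (1/2)[50 + √398500] = 340.6343

Kővári–Sós–Turán: let r_1, ..., r_50 be the row sums and z = Σ r_i the total number of 1s. Each pair of columns can share at most one row with both entries 1 (else a 2×2 all-ones block appears), so Σ_i C(r_i, 2) ≤ C(45, 2) = 990. By convexity Σ_i C(r_i, 2) ≥ 50·C(z/50, 2) = z(z − 50)/(2·50), giving z² − 50z − 50·45·44 ≤ 0 and hence z ≤ (1/2)[50 + √(2500 + 4·99000)] = (1/2)[50 + √398500] ≈ (1/2)(50 + 631.2686) = 340.6343.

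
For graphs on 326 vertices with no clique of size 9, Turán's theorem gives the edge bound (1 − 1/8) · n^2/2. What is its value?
Turán density bound = (7/8) · 326^2/2 = 185983/4 ≈ 46495.75

Turán's theorem: ex(n, K_{r+1}) is achieved by the complete r-partite Turán graph T(n, r) with parts as balanced as possible, and is at most (1 − 1/r) · n^2/2. For r = 8, n = 326: the density bound is (7/8) · 106276/2 = 185983/4 ≈ 46495.75. The integer-valued extremum is e(T(326, 8)) = 46495, which is strictly less than the density bound 185983/4 since 8 ∤ 326 (the parts of T(326, 8) cannot all be equal).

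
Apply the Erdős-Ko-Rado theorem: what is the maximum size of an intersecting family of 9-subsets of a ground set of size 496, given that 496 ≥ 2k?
max |F| = C(495, 8) = 84455881607592495

Erdős-Ko-Rado (1961): when n ≥ 2k, max |F| = C(n−1, k−1). The bound is attained by the star {A : i ∈ A} for any fixed i ∈ [n]. Here C(496−1, 9−1) = C(495, 8) = 84455881607592495.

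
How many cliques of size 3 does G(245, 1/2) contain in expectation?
E[# K_3] = C(245, 3) · (1/2)^C(3, 2) = 2421090 / 2^3 = 1210545/4 = 302636.25

For each 3-subset S of vertices (there are C(245, 3) = 2421090 such S), let X_S = 1 if S induces a K_3 (all C(3, 2) = 3 edges present). Then P(X_S = 1) = (1/2)^3 = 1/8. By linearity of expectation, E[# K_3] = C(245, 3) · (1/2)^3 = 2421090 / 8 = 1210545/4 = 302636.25.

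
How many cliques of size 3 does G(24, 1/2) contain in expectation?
E[# K_3] = C(24, 3) · (1/2)^C(3, 2) = 2024 / 2^3 = 253

For each 3-subset S of vertices (there are C(24, 3) = 2024 such S), let X_S = 1 if S induces a K_3 (all C(3, 2) = 3 edges present). Then P(X_S = 1) = (1/2)^3 = 1/8. By linearity of expectation, E[# K_3] = C(24, 3) · (1/2)^3 = 2024 / 8 = 253.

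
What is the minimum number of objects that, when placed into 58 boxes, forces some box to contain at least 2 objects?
n = (2 − 1)·58 + 1 = 59

By the generalised pigeonhole principle, to guarantee some box contains ≥ r objects we need more than (r − 1) · k objects total. Threshold: n = (r − 1) · k + 1. With r = 2 and k = 58: n = 1 · 58 + 1 = 58 + 1 = 59. For n = 58 = 1 · 58, we can put exactly 1 objects in every box, avoiding 2 in any single one — so 59 is tight.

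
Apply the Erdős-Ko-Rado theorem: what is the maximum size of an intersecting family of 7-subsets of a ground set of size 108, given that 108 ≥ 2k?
max |F| = C(107, 6) = 1807245622

Erdős-Ko-Rado (1961): when n ≥ 2k, max |F| = C(n−1, k−1). The bound is attained by the star {A : i ∈ A} for any fixed i ∈ [n]. Here C(108−1, 7−1) = C(107, 6) = 1807245622.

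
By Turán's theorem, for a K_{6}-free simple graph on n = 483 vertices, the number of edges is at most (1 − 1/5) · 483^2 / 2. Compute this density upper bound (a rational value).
Turán density bound = (4/5) · 483^2/2 = 466578/5 ≈ 93315.6

Turán's theorem: ex(n, K_{r+1}) is achieved by the complete r-partite Turán graph T(n, r) with parts as balanced as possible, and is at most (1 − 1/r) · n^2/2. For r = 5, n = 483: the density bound is (4/5) · 233289/2 = 466578/5 ≈ 93315.6. The integer-valued extremum is e(T(483, 5)) = 93315, which is strictly less than the density bound 466578/5 since 5 ∤ 483 (the parts of T(483, 5) cannot all be equal).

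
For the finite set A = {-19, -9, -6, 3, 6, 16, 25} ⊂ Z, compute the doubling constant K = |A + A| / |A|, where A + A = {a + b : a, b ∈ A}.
K = |A + A| / |A| = 24/7

Enumerate A + A = {a + b : a, b ∈ A}. With |A| = 7, there are |A|^2 = 49 ordered sum pairs; collecting distinct values, A + A = {-38, -28, -25, -18, -16, -15, -13, -12, -6, -3, 0, 6, 7, 9, 10, 12, 16, 19, 22, 28, 31, 32, 41, 50}, so |A + A| = 24. Thus K = 24/7. For comparison, the minimum possible |A + A| over all 7-element sets is 2·7 − 1 = 13 (so min K = 13/7), attained only by arithmetic progressions.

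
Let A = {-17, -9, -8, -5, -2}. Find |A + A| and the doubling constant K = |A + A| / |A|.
K = |A + A| / |A| = 14/5

Enumerate A + A = {a + b : a, b ∈ A}. With |A| = 5, there are |A|^2 = 25 ordered sum pairs; collecting distinct values, A + A = {-34, -26, -25, -22, -19, -18, -17, -16, -14, -13, -11, -10, -7, -4}, so |A + A| = 14. Thus K = 14/5. For comparison, the minimum possible |A + A| over all 5-element sets is 2·5 − 1 = 9 (so min K = 9/5), attained only by arithmetic progressions.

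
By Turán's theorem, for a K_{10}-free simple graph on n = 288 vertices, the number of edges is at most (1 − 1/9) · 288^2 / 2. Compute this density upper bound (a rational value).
Turán density bound = (8/9) · 288^2/2 = 36864

Turán's theorem: ex(n, K_{r+1}) is achieved by the complete r-partite Turán graph T(n, r) with parts as balanced as possible, and is at most (1 − 1/r) · n^2/2. For r = 9, n = 288: the density bound is (8/9) · 82944/2 = 36864. Since 9 ∣ 288, the Turán graph T(288, 9) has parts of equal size 32, and its edge count e(T(288, 9)) = 36864 attains the density bound exactly.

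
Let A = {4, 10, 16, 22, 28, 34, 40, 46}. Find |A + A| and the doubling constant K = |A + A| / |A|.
K = |A + A| / |A| = 15/8

Enumerate A + A = {a + b : a, b ∈ A}. With |A| = 8, there are |A|^2 = 64 ordered sum pairs; collecting distinct values, A + A = {8, 14, 20, 26, 32, 38, 44, 50, 56, 62, 68, 74, 80, 86, 92}, so |A + A| = 15. Thus K = 15/8. Here |A + A| = 2|A| − 1 = 15, the minimum possible — so K = 15/8 is minimal, which holds iff A is an arithmetic progression.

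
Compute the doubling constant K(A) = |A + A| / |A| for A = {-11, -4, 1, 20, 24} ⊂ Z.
K = |A + A| / |A| = 15/5 = 3

Enumerate A + A = {a + b : a, b ∈ A}. With |A| = 5, there are |A|^2 = 25 ordered sum pairs; collecting distinct values, A + A = {-22, -15, -10, -8, -3, 2, 9, 13, 16, 20, 21, 25, 40, 44, 48}, so |A + A| = 15. Thus K = 15/5 = 3. For comparison, the minimum possible |A + A| over all 5-element sets is 2·5 − 1 = 9 (so min K = 9/5), attained only by arithmetic progressions.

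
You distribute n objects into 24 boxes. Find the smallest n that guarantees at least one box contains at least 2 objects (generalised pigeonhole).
n = (2 − 1)·24 + 1 = 25

By the generalised pigeonhole principle, to guarantee some box contains ≥ r objects we need more than (r − 1) · k objects total. Threshold: n = (r − 1) · k + 1. With r = 2 and k = 24: n = 1 · 24 + 1 = 24 + 1 = 25. For n = 24 = 1 · 24, we can put exactly 1 objects in every box, avoiding 2 in any single one — so 25 is tight.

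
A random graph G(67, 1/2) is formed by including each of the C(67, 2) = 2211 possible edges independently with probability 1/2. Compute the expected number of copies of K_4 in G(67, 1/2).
E[# K_4] = C(67, 4) · (1/2)^C(4, 2) = 766480 / 2^6 = 47905/4 = 11976.25

For each 4-subset S of vertices (there are C(67, 4) = 766480 such S), let X_S = 1 if S induces a K_4 (all C(4, 2) = 6 edges present). Then P(X_S = 1) = (1/2)^6 = 1/64. By linearity of expectation, E[# K_4] = C(67, 4) · (1/2)^6 = 766480 / 64 = 47905/4 = 11976.25.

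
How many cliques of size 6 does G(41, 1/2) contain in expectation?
E[# K_6] = C(41, 6) · (1/2)^C(6, 2) = 4496388 / 2^15 = 1124097/8192 ≈ 137.218872

For each 6-subset S of vertices (there are C(41, 6) = 4496388 such S), let X_S = 1 if S induces a K_6 (all C(6, 2) = 15 edges present). Then P(X_S = 1) = (1/2)^15 = 1/32768. By linearity of expectation, E[# K_6] = C(41, 6) · (1/2)^15 = 4496388 / 32768 = 1124097/8192 ≈ 137.218872.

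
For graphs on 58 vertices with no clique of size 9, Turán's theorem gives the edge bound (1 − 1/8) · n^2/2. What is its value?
Turán density bound = (7/8) · 58^2/2 = 5887/4 ≈ 1471.75

Turán's theorem: ex(n, K_{r+1}) is achieved by the complete r-partite Turán graph T(n, r) with parts as balanced as possible, and is at most (1 − 1/r) · n^2/2. For r = 8, n = 58: the density bound is (7/8) · 3364/2 = 5887/4 ≈ 1471.75. The integer-valued extremum is e(T(58, 8)) = 1471, which is strictly less than the density bound 5887/4 since 8 ∤ 58 (the parts of T(58, 8) cannot all be equal).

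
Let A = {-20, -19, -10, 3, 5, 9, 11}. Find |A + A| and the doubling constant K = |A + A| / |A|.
K = |A + A| / |A| = 27/7

Enumerate A + A = {a + b : a, b ∈ A}. With |A| = 7, there are |A|^2 = 49 ordered sum pairs; collecting distinct values, A + A = {-40, -39, -38, -30, -29, -20, -17, -16, -15, -14, -11, -10, -9, -8, -7, -5, -1, 1, 6, 8, 10, 12, 14, 16, 18, 20, 22}, so |A + A| = 27. Thus K = 27/7. For comparison, the minimum possible |A + A| over all 7-element sets is 2·7 − 1 = 13 (so min K = 13/7), attained only by arithmetic progressions.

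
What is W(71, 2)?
W(71, 2) = 71 + 1 = 72

A 2-term AP is any pair of integers, so a monochromatic 2-AP exists iff some colour is used at least twice. With 71 colours, the colouring i ↦ i on {1, ..., 71} uses each colour once, avoiding any monochromatic pair, so W(71, 2) > 71. For {1, ..., 72}, pigeonhole forces two integers of the same colour, which form a monochromatic 2-AP. Hence W(71, 2) = 72.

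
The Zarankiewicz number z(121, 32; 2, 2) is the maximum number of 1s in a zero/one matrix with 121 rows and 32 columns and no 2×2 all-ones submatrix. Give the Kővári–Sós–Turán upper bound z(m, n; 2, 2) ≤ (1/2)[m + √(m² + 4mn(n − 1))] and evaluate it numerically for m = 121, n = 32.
z(121, 32; 2, 2) ≤ (1/2)[121 + √(121² + 4·121·32·31)] = (1/2)[121 + √494769] = 412.1991

Kővári–Sós–Turán: let r_1, ..., r_121 be the row sums and z = Σ r_i the total number of 1s. Each pair of columns can share at most one row with both entries 1 (else a 2×2 all-ones block appears), so Σ_i C(r_i, 2) ≤ C(32, 2) = 496. By convexity Σ_i C(r_i, 2) ≥ 121·C(z/121, 2) = z(z − 121)/(2·121), giving z² − 121z − 121·32·31 ≤ 0 and hence z ≤ (1/2)[121 + √(14641 + 4·120032)] = (1/2)[121 + √494769] ≈ (1/2)(121 + 703.3982) = 412.1991.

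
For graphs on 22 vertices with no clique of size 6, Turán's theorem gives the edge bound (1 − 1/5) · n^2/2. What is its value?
Turán density bound = (4/5) · 22^2/2 = 968/5 ≈ 193.6

Turán's theorem: ex(n, K_{r+1}) is achieved by the complete r-partite Turán graph T(n, r) with parts as balanced as possible, and is at most (1 − 1/r) · n^2/2. For r = 5, n = 22: the density bound is (4/5) · 484/2 = 968/5 ≈ 193.6. The integer-valued extremum is e(T(22, 5)) = 193, which is strictly less than the density bound 968/5 since 5 ∤ 22 (the parts of T(22, 5) cannot all be equal).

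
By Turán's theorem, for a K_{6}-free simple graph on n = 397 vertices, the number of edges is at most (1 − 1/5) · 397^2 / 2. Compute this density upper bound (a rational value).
Turán density bound = (4/5) · 397^2/2 = 315218/5 ≈ 63043.6

Turán's theorem: ex(n, K_{r+1}) is achieved by the complete r-partite Turán graph T(n, r) with parts as balanced as possible, and is at most (1 − 1/r) · n^2/2. For r = 5, n = 397: the density bound is (4/5) · 157609/2 = 315218/5 ≈ 63043.6. The integer-valued extremum is e(T(397, 5)) = 63043, which is strictly less than the density bound 315218/5 since 5 ∤ 397 (the parts of T(397, 5) cannot all be equal).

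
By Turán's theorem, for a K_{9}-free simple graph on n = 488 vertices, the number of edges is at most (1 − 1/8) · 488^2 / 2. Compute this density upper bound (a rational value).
Turán density bound = (7/8) · 488^2/2 = 104188

Turán's theorem: ex(n, K_{r+1}) is achieved by the complete r-partite Turán graph T(n, r) with parts as balanced as possible, and is at most (1 − 1/r) · n^2/2. For r = 8, n = 488: the density bound is (7/8) · 238144/2 = 104188. Since 8 ∣ 488, the Turán graph T(488, 8) has parts of equal size 61, and its edge count e(T(488, 8)) = 104188 attains the density bound exactly.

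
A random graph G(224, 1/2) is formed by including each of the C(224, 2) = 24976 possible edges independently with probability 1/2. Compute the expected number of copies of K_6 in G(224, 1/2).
E[# K_6] = C(224, 6) · (1/2)^C(6, 2) = 163995687856 / 2^15 = 10249730491/2048 ≈ 5004751.216309

For each 6-subset S of vertices (there are C(224, 6) = 163995687856 such S), let X_S = 1 if S induces a K_6 (all C(6, 2) = 15 edges present). Then P(X_S = 1) = (1/2)^15 = 1/32768. By linearity of expectation, E[# K_6] = C(224, 6) · (1/2)^15 = 163995687856 / 32768 = 10249730491/2048 ≈ 5004751.216309.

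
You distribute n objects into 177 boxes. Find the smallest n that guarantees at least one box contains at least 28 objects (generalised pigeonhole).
n = (28 − 1)·177 + 1 = 4780

By the generalised pigeonhole principle, to guarantee some box contains ≥ r objects we need more than (r − 1) · k objects total. Threshold: n = (r − 1) · k + 1. With r = 28 and k = 177: n = 27 · 177 + 1 = 4779 + 1 = 4780. For n = 4779 = 27 · 177, we can put exactly 27 objects in every box, avoiding 28 in any single one — so 4780 is tight.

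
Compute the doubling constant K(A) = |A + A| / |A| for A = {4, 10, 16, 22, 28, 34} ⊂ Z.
K = |A + A| / |A| = 11/6

Enumerate A + A = {a + b : a, b ∈ A}. With |A| = 6, there are |A|^2 = 36 ordered sum pairs; collecting distinct values, A + A = {8, 14, 20, 26, 32, 38, 44, 50, 56, 62, 68}, so |A + A| = 11. Thus K = 11/6. Here |A + A| = 2|A| − 1 = 11, the minimum possible — so K = 11/6 is minimal, which holds iff A is an arithmetic progression.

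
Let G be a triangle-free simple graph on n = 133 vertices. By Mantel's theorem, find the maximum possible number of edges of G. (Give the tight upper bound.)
ex(133, K_3) = ⌊133^2/4⌋ = 4422

Mantel (1907): a triangle-free graph on n vertices has at most ⌊n^2/4⌋ edges, with equality for the complete bipartite graph K_{⌊n/2⌋, ⌈n/2⌉}. For n = 133: ⌊133^2/4⌋ = ⌊17689/4⌋ = 4422. The extremal graph is K_{66, 67}, which has 66·67 = 4422 edges.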